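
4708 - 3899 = 809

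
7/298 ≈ 0.0235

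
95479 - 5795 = 89684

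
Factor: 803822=2^1*29^1*13859^1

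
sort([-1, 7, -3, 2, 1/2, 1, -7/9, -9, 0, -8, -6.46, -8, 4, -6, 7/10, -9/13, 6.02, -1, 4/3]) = [-9, -8, -8, -6.46, -6, -3, -1, -1, -7/9, -9/13, 0, 1/2, 7/10, 1, 4/3, 2, 4, 6.02, 7]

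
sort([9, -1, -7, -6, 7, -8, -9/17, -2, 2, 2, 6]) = [-8, -7, -6, -2, -1, -9/17, 2, 2, 6, 7, 9]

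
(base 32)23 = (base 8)103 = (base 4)1003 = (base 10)67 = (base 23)2l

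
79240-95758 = -16518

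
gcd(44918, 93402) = 2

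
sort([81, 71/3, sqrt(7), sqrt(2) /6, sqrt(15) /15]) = [sqrt(2) /6, sqrt(15) /15, sqrt(7), 71/3, 81]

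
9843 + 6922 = 16765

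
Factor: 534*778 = 2^2*3^1*89^1*389^1 = 415452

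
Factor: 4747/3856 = 2^(-4) * 47^1 * 101^1 * 241^(-1)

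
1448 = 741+707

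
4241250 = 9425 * 450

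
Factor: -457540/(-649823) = 2^2*5^1*157^(-1)*4139^(-1)*22877^1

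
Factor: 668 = 2^2*167^1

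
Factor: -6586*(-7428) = 2^3*3^1*37^1*89^1*619^1 = 48920808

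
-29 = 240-269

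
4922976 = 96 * 51281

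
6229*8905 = 55469245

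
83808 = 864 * 97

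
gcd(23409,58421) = 1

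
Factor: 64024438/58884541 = 2^1 * 32012219^1 * 58884541^(-1)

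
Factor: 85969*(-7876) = -1*2^2*11^1*13^1*17^1*179^1*389^1 = -677091844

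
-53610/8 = -26805/4 = -6701.25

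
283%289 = 283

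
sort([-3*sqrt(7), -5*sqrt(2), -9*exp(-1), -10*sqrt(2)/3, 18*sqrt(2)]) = [-3*sqrt(7), -5*sqrt(2), -10*sqrt(2)/3, -9*exp(-1), 18*sqrt(2)]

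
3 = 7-4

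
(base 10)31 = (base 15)21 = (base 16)1f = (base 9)34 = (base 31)10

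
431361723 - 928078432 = -496716709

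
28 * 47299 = 1324372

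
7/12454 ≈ 0.000562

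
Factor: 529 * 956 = 2^2 * 23^2 * 239^1 = 505724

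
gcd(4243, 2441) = 1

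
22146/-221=-100-46/221 ≈ -100.21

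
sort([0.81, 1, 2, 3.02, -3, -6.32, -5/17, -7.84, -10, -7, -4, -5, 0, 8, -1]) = [-10, -7.84, -7, -6.32, -5, -4, -3, -1, -5/17, 0, 0.81, 1, 2, 3.02, 8]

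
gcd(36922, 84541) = 1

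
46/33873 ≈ 0.00136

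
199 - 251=-52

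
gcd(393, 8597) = 1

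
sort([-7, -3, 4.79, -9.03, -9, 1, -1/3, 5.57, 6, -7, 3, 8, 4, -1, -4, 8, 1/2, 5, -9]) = [-9.03, -9, -9, -7, -7, -4, -3, -1, -1/3, 1/2, 1, 3, 4, 4.79, 5, 5.57, 6, 8, 8]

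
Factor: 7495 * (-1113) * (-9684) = 2^2 * 3^3 * 5^1 * 7^1 * 53^1 * 269^1 * 1499^1 = 80783298540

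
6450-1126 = 5324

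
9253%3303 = 2647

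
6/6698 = 3/3349 ≈ 0.000896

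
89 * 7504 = 667856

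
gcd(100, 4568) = 4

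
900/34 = 26 + 8/17 ≈ 26.47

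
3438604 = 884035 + 2554569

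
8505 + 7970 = 16475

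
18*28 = 504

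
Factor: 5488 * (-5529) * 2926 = -1 * 2^5 * 3^1 * 7^4 * 11^1 * 19^2 * 97^1 = -88784062752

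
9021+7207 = 16228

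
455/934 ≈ 0.487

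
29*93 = 2697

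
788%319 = 150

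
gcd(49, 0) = 49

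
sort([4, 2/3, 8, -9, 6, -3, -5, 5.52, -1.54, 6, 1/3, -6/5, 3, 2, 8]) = [-9, -5, -3, -1.54, -6/5, 1/3, 2/3, 2, 3, 4, 5.52, 6, 6, 8, 8]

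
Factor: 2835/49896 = 2^(-3) * 5^1 * 11^(-1) = 5/88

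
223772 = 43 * 5204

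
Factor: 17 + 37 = 2^1*3^3 = 54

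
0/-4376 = 0 = 0.00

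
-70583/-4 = 17645 + 3/4 = 17645.75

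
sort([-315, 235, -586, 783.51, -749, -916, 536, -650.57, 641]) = [-916, -749, -650.57, -586, -315, 235, 536, 641, 783.51]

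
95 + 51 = 146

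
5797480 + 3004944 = 8802424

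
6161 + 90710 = 96871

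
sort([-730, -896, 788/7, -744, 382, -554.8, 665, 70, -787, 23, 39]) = [-896, -787, -744, -730, -554.8, 23, 39, 70, 788/7, 382, 665]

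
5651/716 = 7 + 639/716 ≈ 7.89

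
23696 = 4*5924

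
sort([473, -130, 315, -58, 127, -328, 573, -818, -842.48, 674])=[-842.48, -818, -328, -130, -58, 127, 315, 473, 573, 674]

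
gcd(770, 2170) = 70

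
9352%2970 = 442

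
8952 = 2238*4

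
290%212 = 78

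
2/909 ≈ 0.00220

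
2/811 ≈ 0.00247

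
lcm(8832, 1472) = 8832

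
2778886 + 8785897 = 11564783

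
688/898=344/449 ≈ 0.766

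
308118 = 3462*89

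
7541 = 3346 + 4195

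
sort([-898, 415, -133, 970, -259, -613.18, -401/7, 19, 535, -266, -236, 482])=[-898, -613.18, -266, -259, -236, -133, -401/7, 19, 415, 482, 535, 970]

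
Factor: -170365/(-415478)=2^(-1)*5^1*7^(-1)*13^1*59^(-1)*503^(-1)*2621^1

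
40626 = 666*61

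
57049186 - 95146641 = -38097455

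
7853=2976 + 4877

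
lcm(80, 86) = 3440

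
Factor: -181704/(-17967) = 2^3 * 53^(-1) * 67^1 = 536/53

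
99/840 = 33/280 ≈ 0.118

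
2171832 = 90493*24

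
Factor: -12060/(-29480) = 2^(-1) * 3^2 * 11^(-1) = 9/22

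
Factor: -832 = -1*2^6*13^1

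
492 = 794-302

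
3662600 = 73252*50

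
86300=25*3452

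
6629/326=20 + 109/326 ≈ 20.33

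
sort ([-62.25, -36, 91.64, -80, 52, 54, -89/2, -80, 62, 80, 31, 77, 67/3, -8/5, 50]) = [-80, -80, -62.25, -89/2, -36, -8/5, 67/3, 31, 50, 52, 54, 62, 77, 80, 91.64]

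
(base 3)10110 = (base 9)113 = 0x5d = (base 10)93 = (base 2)1011101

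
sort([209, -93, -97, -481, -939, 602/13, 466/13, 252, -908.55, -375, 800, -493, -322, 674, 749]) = [-939, -908.55, -493, -481, -375, -322, -97, -93, 466/13, 602/13, 209, 252, 674, 749, 800]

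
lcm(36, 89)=3204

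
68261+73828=142089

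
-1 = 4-5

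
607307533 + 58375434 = 665682967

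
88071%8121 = 6861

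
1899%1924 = 1899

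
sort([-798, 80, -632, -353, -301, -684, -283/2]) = [-798, -684, -632, -353, -301, -283/2, 80]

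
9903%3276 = 75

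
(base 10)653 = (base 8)1215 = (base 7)1622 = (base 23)159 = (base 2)1010001101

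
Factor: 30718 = 2^1 * 15359^1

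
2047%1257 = 790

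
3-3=0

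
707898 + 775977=1483875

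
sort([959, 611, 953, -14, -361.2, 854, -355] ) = [-361.2, -355, -14, 611, 854, 953, 959] 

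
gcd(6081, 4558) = 1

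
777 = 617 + 160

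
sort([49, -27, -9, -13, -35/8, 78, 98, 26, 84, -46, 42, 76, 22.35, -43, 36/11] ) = [-46, -43, -27, -13, -9, -35/8, 36/11, 22.35, 26, 42, 49, 76, 78, 84, 98] 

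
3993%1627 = 739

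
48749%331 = 92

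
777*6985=5427345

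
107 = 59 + 48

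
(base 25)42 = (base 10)102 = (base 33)33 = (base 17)60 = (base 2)1100110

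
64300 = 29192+35108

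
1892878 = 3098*611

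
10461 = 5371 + 5090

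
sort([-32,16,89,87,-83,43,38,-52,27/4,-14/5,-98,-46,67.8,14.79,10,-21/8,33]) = [-98,-83,-52,-46,-32,-14/5,-21/8,27/4,10,14.79,16,33,38,43,67.8,87,89]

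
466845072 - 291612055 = 175233017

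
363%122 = 119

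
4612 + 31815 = 36427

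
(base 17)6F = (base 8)165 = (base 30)3R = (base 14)85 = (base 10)117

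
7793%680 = 313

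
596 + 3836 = 4432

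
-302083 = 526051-828134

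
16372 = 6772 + 9600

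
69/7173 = 23/2391≈0.00962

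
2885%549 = 140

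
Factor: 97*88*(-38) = -1*2^4*11^1*19^1*97^1 = -324368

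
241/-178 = -1 - 63/178 ≈ -1.35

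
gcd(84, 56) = 28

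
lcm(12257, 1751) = 12257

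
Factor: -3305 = -1*5^1*661^1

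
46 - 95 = -49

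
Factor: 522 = 2^1 * 3^2 * 29^1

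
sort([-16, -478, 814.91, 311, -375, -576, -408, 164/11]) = [-576, -478, -408, -375, -16, 164/11, 311, 814.91]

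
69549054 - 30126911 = 39422143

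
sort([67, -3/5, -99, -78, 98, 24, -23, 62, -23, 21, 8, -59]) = [-99, -78, -59, -23, -23, -3/5, 8, 21, 24, 62, 67, 98]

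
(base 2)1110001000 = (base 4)32020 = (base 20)254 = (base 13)547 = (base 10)904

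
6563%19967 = 6563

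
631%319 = 312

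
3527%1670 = 187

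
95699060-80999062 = 14699998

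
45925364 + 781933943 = 827859307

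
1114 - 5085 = -3971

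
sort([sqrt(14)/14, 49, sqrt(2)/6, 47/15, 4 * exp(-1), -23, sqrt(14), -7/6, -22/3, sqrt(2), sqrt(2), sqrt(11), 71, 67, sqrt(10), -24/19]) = [-23, -22/3, -24/19, -7/6, sqrt(2)/6, sqrt(14)/14, sqrt(2), sqrt(2), 4 * exp(-1), 47/15, sqrt(10), sqrt(11), sqrt(14), 49, 67, 71]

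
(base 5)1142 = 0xac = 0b10101100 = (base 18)9a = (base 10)172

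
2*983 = 1966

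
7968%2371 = 855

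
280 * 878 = 245840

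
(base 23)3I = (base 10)87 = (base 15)5C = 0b1010111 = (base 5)322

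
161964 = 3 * 53988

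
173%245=173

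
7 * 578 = 4046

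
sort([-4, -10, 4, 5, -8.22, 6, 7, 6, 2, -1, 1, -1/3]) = [-10, -8.22, -4, -1, -1/3, 1, 2, 4, 5, 6, 6, 7]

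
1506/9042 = 251/1507 ≈ 0.167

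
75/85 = 15/17 ≈ 0.882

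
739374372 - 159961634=579412738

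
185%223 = 185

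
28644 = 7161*4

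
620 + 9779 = 10399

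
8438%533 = 443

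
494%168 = 158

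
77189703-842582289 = -765392586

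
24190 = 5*4838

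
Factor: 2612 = 2^2*653^1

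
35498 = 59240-23742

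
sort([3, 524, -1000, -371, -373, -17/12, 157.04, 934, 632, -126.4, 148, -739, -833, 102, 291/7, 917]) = [-1000, -833, -739, -373, -371, -126.4, -17/12, 3, 291/7, 102, 148, 157.04, 524, 632, 917, 934]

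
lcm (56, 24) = 168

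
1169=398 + 771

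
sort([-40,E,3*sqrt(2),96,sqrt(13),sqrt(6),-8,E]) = [-40,-8,sqrt(6),E,E,sqrt(13),3*sqrt(2),96]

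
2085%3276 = 2085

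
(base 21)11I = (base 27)HL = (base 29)GG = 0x1E0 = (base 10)480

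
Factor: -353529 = -1 * 3^2 * 11^1 * 3571^1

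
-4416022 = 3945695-8361717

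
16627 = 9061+7566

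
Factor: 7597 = 71^1 * 107^1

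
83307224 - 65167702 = 18139522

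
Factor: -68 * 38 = -1 * 2^3 * 17^1 * 19^1 = -2584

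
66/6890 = 33/3445 ≈ 0.00958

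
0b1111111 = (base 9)151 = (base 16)7f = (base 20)67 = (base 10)127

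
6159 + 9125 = 15284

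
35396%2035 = 801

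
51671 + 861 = 52532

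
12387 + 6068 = 18455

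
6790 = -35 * (-194)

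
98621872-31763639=66858233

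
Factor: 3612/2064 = 2^(-2)*7^1 = 7/4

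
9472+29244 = 38716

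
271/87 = 3 + 10/87 ≈ 3.11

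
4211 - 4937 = -726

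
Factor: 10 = 2^1*5^1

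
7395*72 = 532440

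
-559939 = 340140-900079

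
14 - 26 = -12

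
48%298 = 48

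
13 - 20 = -7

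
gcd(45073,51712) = 1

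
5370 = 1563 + 3807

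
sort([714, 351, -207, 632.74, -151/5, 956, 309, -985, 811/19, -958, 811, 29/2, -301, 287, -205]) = [-985, -958, -301, -207, -205, -151/5, 29/2, 811/19, 287, 309, 351, 632.74, 714, 811, 956]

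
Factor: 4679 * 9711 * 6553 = 3^2 * 13^1 * 83^1 * 4679^1 * 6553^1 = 297753700257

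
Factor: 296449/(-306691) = -1*7^(-2)*11^(-1)*521^1 = -521/539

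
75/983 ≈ 0.0763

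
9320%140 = 80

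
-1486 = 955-2441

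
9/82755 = 1/9195 ≈ 0.000109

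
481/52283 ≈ 0.00920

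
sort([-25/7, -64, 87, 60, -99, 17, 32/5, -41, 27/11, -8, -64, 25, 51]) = [-99, -64, -64, -41, -8, -25/7, 27/11, 32/5, 17, 25, 51, 60, 87]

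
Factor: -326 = -1*2^1*163^1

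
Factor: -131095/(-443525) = 5^(-1)*113^(-1)*167^1 = 167/565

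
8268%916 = 24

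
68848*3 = 206544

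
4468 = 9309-4841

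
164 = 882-718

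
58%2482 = 58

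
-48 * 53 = -2544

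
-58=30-88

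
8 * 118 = 944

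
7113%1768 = 41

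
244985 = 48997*5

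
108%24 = 12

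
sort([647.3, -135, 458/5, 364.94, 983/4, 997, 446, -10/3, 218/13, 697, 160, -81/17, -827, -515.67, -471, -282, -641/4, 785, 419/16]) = [-827, -515.67, -471, -282, -641/4, -135, -81/17, -10/3, 218/13, 419/16, 458/5, 160, 983/4, 364.94, 446, 647.3, 697, 785, 997]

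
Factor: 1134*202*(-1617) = -1*2^2*3^5*7^3*11^1*101^1 = -370402956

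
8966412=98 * 91494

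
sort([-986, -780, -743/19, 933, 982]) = [-986, -780, -743/19, 933, 982]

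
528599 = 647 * 817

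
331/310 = 1 + 21/310 ≈ 1.07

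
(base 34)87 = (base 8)427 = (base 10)279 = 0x117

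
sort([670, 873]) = [670, 873]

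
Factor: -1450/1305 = -1 * 2^1 * 3^(-2) * 5^1 = -10/9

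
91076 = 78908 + 12168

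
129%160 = 129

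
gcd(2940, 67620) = 2940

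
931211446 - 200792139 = 730419307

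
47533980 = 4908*9685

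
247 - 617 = -370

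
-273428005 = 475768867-749196872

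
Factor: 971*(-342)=-1*2^1*3^2*19^1*971^1=-332082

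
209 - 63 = 146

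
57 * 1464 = 83448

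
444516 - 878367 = -433851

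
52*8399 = 436748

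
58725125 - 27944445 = 30780680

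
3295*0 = 0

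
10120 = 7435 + 2685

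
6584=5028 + 1556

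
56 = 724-668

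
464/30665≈0.0151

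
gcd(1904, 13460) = 4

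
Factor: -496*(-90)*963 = 2^5*3^4*5^1*31^1*107^1 = 42988320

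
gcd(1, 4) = 1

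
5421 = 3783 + 1638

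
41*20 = 820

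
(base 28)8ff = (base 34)5r9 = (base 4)1220303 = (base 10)6707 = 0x1a33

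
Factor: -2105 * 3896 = -1 * 2^3 * 5^1 * 421^1 * 487^1 = -8201080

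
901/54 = 16 + 37/54 ≈ 16.69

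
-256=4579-4835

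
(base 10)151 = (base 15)a1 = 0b10010111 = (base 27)5g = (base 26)5l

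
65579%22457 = 20665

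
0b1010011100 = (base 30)m8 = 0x29c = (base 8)1234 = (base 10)668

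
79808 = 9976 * 8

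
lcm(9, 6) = 18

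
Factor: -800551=-1 * 47^1 * 17033^1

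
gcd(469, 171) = 1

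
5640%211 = 154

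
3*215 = 645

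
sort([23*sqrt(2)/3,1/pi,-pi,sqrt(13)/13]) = [-pi,sqrt(13)/13,1/pi,23*sqrt(2)/3]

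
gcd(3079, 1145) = 1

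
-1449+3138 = 1689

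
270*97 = 26190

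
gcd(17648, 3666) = 2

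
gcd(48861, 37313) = 1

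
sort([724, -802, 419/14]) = [-802, 419/14, 724]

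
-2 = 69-71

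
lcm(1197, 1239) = 70623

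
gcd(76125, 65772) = 609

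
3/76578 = 1/25526 ≈ 0.0000392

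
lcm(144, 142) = 10224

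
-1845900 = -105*17580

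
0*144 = 0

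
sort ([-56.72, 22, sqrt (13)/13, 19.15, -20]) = [-56.72, -20, sqrt (13)/13, 19.15, 22]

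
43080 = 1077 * 40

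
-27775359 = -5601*4959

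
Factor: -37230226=-1 * 2^1 * 11^1 * 1692283^1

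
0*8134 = 0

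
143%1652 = 143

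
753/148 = 5+13/148 ≈ 5.09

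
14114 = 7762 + 6352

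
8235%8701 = 8235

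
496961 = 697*713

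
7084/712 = 9 + 169/178 ≈ 9.95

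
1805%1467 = 338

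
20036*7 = 140252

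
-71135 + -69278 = -140413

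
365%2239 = 365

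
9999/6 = 1666 + 1/2 = 1666.50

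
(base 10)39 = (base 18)23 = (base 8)47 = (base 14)2b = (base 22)1h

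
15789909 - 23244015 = -7454106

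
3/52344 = 1/17448 ≈ 0.0000573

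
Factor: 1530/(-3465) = -1 * 2^1 * 7^(-1) * 11^(-1) * 17^1 = -34/77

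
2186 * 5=10930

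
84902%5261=726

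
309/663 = 103/221 ≈ 0.466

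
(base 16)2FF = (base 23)1A8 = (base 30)PH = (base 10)767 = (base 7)2144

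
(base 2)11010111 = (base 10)215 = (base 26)87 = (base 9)258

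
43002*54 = 2322108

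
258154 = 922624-664470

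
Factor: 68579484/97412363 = 2^2*3^1*17^(-2)*29^(-1)*59^(-1)*89^1*157^1*197^(-1)*409^1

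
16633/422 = 39+175/422 ≈ 39.41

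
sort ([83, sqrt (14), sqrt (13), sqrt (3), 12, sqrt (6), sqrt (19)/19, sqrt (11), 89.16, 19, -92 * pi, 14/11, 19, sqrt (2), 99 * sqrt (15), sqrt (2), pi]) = [-92 * pi, sqrt (19)/19, 14/11, sqrt (2), sqrt (2), sqrt (3), sqrt (6), pi, sqrt (11), sqrt (13), sqrt (14), 12, 19, 19, 83, 89.16, 99 * sqrt (15)]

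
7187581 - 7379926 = -192345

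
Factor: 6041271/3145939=3^1*59^(-1)*71^(-1)*751^(-1)*2013757^1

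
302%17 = 13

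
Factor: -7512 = -1*2^3*3^1*313^1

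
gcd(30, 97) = 1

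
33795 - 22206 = 11589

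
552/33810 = 4/245 ≈ 0.0163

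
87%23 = 18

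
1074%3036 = 1074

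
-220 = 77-297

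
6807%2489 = 1829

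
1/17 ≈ 0.0588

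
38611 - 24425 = 14186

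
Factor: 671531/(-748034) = -1 * 2^(-1) * 7^(-1) * 17^(-1) * 23^1 * 43^1 * 97^1 * 449^(-1) = -95933/106862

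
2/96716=1/48358 ≈ 0.0000207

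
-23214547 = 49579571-72794118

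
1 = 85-84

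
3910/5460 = 391/546 ≈ 0.716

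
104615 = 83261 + 21354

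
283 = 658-375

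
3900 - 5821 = -1921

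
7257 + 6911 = 14168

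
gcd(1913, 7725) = 1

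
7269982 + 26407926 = 33677908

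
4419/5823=491/647 ≈ 0.759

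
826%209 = 199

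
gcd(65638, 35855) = 1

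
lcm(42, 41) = 1722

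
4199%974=303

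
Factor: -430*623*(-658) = 2^2*5^1*7^2*43^1*47^1*89^1 = 176271620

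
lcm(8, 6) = 24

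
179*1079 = 193141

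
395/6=65 + 5/6 ≈ 65.83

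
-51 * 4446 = -226746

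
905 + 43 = 948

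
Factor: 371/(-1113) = -1*3^(-1) = -1/3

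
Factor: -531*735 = -1*3^3*5^1*7^2*59^1 = -390285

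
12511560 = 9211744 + 3299816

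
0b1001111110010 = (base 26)7ea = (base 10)5106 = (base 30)5k6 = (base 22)ac2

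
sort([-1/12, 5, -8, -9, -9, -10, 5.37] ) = [-10, -9, -9, -8, -1/12, 5, 5.37] 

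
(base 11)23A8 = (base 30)3EN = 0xC47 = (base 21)72E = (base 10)3143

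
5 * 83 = 415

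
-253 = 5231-5484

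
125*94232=11779000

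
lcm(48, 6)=48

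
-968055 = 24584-992639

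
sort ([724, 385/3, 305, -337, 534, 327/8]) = [-337, 327/8, 385/3, 305, 534, 724]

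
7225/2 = 3612 + 1/2 = 3612.50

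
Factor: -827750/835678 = -1 * 5^3 * 7^1 * 11^1 * 43^1 * 417839^(-1) = -413875/417839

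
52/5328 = 13/1332≈0.00976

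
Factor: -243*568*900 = -1*2^5*3^7*5^2*71^1 = -124221600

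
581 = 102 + 479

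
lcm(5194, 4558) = 223342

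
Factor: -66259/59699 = -1 * 173^1 * 383^1 * 59699^(-1)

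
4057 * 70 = 283990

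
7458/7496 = 3729/3748≈0.995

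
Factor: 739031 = 739031^1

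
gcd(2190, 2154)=6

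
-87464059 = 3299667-90763726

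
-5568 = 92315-97883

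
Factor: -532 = -1 * 2^2 * 7^1 * 19^1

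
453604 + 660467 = 1114071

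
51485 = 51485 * 1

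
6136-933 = 5203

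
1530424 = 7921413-6390989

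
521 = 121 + 400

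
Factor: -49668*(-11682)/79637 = 2^3*3^3*11^1*59^1*97^(-1)*821^(-1)*4139^1 = 580221576/79637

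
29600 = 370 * 80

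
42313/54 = 783 + 31/54 ≈ 783.57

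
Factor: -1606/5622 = -1*3^(-1)*11^1*73^1*937^(-1) = -803/2811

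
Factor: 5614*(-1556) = -1*2^3*7^1*389^1*401^1 = -8735384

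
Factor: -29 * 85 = -1 * 5^1 * 17^1 * 29^1 = -2465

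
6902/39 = 176 + 38/39 ≈ 176.97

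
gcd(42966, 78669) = 9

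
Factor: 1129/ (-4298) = -1*2^ (-1)*7^ (-1)*307^ (-1)*1129^1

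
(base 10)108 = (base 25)48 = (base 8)154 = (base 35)33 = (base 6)300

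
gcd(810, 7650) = 90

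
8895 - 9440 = -545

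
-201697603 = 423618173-625315776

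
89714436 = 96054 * 934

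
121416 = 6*20236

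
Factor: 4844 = 2^2*7^1*173^1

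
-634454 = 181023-815477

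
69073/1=69073=69073.00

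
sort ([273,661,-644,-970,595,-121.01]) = [-970,-644,-121.01,273,595,661]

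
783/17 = 46+1/17 ≈ 46.06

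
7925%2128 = 1541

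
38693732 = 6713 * 5764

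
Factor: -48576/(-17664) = 2^(-2)*11^1 = 11/4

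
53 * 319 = 16907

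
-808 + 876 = 68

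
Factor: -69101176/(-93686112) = 2^(-2)*3^(-3)*13^(-1)*19^1*71^1*337^1*439^(-1) = 454613/616356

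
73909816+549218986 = 623128802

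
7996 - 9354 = -1358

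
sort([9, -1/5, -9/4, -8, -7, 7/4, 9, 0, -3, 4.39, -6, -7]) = [-8, -7, -7, -6, -3, -9/4, -1/5, 0, 7/4, 4.39, 9, 9]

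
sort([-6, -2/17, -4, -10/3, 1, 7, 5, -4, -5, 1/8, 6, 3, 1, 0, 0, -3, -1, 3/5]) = [-6, -5, -4, -4, -10/3, -3, -1, -2/17, 0, 0, 1/8, 3/5, 1, 1, 3, 5, 6, 7]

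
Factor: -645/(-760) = 2^(-3) * 3^1 * 19^(-1) * 43^1 = 129/152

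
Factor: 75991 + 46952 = 3^1 * 107^1 * 383^1 = 122943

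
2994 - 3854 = -860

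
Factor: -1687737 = -1*3^1*562579^1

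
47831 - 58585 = -10754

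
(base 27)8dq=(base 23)bgm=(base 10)6209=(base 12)3715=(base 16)1841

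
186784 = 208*898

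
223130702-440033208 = -216902506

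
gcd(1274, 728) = 182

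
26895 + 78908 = 105803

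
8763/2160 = 2921/720≈4.06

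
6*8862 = 53172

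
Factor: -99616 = -1 * 2^5 * 11^1 * 283^1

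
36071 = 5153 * 7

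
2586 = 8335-5749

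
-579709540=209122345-788831885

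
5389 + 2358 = 7747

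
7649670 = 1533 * 4990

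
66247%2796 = 1939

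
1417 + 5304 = 6721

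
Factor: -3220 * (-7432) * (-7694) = -1 * 2^6 * 5^1 * 7^1 * 23^1 * 929^1 * 3847^1 = -184125421760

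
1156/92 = 12 + 13/23 ≈ 12.57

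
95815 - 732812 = -636997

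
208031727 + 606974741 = 815006468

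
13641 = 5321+8320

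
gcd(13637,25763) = 1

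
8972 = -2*(-4486)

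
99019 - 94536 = 4483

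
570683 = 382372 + 188311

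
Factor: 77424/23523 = 2^4*1613^1*7841^ (-1) = 25808/7841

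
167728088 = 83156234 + 84571854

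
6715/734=9 + 109/734 ≈ 9.15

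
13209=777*17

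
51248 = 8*6406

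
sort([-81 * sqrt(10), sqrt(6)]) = [-81 * sqrt(10), sqrt(6)]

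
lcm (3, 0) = 0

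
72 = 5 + 67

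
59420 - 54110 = 5310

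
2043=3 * 681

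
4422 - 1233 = 3189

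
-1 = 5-6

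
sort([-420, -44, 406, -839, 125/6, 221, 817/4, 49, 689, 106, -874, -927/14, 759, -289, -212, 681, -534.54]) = [-874, -839, -534.54, -420, -289, -212, -927/14, -44, 125/6, 49, 106, 817/4, 221, 406, 681, 689, 759]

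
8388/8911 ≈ 0.941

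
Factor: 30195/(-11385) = -1*23^(-1)*61^1 = -61/23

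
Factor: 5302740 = 2^2 * 3^1 * 5^1 * 88379^1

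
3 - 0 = 3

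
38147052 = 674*56598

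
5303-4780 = 523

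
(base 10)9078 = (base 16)2376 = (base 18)1a06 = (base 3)110110020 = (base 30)a2i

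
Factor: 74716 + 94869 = 5^1*13^1*2609^1 = 169585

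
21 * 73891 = 1551711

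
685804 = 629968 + 55836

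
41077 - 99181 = -58104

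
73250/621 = 117 + 593/621 ≈ 117.95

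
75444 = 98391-22947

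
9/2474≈0.00364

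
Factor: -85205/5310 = -1*2^(-1)*3^(-2)*59^(-1)*17041^1 = -17041/1062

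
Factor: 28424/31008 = 2^(-2)*3^(-1)*11^1 = 11/12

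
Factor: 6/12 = 2^(-1) = 1/2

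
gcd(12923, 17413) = 1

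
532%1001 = 532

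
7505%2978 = 1549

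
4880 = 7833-2953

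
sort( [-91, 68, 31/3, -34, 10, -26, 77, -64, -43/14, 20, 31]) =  [-91, -64, -34, -26, -43/14, 10, 31/3, 20, 31, 68, 77]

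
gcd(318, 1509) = 3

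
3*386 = 1158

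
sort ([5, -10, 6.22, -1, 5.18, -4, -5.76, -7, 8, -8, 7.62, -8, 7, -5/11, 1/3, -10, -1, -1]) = [-10, -10, -8, -8, -7, -5.76, -4, -1, -1, -1, -5/11, 1/3, 5, 5.18, 6.22, 7, 7.62, 8]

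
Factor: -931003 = -1*931003^1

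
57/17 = 3 + 6/17 ≈ 3.35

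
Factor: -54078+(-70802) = -1 * 2^4 * 5^1 * 7^1 * 223^1 = -124880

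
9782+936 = 10718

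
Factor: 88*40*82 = 2^7*5^1*11^1*41^1 = 288640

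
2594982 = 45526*57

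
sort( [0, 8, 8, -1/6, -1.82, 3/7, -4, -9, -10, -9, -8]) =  [-10, -9, -9, -8, -4, -1.82, -1/6, 0, 3/7, 8, 8]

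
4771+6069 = 10840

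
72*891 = 64152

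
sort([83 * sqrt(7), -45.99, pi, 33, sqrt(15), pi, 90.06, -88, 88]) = [-88, -45.99, pi, pi, sqrt(15), 33, 88, 90.06, 83 * sqrt(7)]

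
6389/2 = 3194 + 1/2 = 3194.50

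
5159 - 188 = 4971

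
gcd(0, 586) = 586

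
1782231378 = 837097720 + 945133658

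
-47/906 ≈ -0.0519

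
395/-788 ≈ -0.501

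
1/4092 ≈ 0.000244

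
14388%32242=14388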